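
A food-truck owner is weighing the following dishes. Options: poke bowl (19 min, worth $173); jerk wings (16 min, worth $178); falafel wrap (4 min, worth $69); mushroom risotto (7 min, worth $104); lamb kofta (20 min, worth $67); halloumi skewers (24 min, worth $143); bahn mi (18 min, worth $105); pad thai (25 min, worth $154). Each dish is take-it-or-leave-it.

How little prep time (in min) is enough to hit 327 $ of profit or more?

Look for the lowest-prep combination reaching 327.
Taking jerk wings + falafel wrap + mushroom risotto gives 351 (≥ 327) for 27 min.
Below 27 min the best achievable stays under 327.

27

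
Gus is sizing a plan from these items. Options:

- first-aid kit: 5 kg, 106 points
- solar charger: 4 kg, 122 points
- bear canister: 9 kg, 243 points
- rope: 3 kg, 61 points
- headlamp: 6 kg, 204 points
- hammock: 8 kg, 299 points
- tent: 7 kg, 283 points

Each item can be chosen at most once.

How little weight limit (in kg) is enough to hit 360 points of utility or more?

11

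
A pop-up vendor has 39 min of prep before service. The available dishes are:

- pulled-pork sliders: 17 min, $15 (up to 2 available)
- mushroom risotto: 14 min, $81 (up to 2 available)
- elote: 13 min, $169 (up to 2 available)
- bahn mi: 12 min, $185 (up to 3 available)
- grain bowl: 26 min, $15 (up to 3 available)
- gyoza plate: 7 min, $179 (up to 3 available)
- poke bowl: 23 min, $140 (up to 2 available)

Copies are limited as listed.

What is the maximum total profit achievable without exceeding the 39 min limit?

Taking the top-ratio dishes first gives bahn mi + 3×gyoza plate for 722 (33 min).
The 7 min tied up in gyoza plate is better spent on bahn mi — total rises to 728 (38 min).
No other feasible combination exceeds 728.

728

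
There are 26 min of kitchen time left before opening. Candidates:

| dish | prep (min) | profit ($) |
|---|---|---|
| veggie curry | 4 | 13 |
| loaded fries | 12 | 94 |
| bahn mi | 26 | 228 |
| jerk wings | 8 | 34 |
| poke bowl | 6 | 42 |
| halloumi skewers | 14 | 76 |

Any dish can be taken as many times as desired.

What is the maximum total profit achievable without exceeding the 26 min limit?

228

Ranking by ratio (profit/min): bahn mi 8.77, loaded fries 7.83, poke bowl 7.00, halloumi skewers 5.43.
Taking bahn mi: 26 min used, 228 in profit.
That's the maximum — no swap from here does better than 228.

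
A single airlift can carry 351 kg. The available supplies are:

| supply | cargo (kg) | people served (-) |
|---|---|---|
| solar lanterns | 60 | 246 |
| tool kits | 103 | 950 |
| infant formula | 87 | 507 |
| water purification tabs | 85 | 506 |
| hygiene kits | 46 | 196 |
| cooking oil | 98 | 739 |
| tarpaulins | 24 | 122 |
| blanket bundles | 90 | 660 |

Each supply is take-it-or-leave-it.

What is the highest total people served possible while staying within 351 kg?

Taking the top-ratio supplies first gives tool kits + cooking oil + tarpaulins + blanket bundles for 2471 (315 kg).
Replace tarpaulins with solar lanterns: the trade gains 124 net, giving 2595 at 351 kg.
That's the maximum — no swap from here does better than 2595.

2595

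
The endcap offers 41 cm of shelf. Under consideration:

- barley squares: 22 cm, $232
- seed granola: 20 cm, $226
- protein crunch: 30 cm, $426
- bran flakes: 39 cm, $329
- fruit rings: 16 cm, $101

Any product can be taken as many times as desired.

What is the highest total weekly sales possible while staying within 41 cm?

452

A density-first pass picks protein crunch — 426 at 30 cm.
Replace protein crunch with 2×seed granola: the trade gains 26 net, giving 452 at 40 cm.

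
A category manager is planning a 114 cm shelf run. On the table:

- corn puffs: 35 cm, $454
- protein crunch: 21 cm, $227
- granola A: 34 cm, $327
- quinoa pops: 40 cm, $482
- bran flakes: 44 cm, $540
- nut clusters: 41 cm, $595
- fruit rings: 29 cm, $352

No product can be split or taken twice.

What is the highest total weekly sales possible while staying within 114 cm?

Taking the top-ratio products first gives corn puffs + nut clusters + fruit rings for 1401 (105 cm).
Dropping corn puffs frees 35 cm; slotting in bran flakes (44 cm) lifts the total to 1487 at 114 cm.
An exhaustive check of the 128 subsets confirms 1487.

1487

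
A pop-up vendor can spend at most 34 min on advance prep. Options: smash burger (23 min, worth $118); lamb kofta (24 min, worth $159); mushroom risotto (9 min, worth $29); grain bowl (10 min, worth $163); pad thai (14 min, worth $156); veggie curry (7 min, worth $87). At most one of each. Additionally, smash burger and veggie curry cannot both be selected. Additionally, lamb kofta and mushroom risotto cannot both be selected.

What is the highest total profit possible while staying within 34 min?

406

Taking grain bowl + pad thai + veggie curry: 31 min used, 406 in profit.
The closest alternative, mushroom risotto + grain bowl + pad thai, reaches only 348.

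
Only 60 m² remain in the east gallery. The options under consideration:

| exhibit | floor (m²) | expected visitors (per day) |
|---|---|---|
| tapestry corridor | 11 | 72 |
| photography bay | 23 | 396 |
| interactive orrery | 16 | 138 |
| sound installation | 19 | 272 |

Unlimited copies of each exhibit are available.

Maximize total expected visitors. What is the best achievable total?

864

Best packing: tapestry corridor + 2×photography bay — 57 m², 864 total.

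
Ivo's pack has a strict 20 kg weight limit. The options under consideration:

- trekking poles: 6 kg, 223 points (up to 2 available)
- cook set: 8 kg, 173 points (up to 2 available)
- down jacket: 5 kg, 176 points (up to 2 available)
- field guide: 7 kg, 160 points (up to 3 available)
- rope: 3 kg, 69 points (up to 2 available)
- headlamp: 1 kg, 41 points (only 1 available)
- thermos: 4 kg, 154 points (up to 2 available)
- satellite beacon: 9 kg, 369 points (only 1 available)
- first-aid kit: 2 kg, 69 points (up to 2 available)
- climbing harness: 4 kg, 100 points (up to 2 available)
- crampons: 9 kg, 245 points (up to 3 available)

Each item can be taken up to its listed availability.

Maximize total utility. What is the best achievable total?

787

Best packing: headlamp + 2×thermos + satellite beacon + first-aid kit — 20 kg, 787 total.
Every other selection either busts 20 kg or exceeds an availability limit or fails to beat 787.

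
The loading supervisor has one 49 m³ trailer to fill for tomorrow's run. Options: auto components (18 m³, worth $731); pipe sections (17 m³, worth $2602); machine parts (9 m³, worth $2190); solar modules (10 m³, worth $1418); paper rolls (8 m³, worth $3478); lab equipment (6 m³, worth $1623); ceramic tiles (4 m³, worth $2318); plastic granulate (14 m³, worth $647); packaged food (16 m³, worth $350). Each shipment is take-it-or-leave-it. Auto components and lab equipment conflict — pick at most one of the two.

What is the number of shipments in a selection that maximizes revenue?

The maximum revenue within 49 m³ is 12211.
For example pipe sections + machine parts + paper rolls + lab equipment + ceramic tiles achieves it, using 44 m³.
Every optimal selection uses 5 shipments.

5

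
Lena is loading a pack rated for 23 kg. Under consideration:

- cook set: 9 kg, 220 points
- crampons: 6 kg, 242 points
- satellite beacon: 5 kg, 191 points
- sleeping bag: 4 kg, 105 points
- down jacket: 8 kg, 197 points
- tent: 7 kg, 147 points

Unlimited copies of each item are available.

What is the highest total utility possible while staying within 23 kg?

917

Best packing: 3×crampons + satellite beacon — 23 kg, 917 total.
That's the maximum — no swap from here does better than 917.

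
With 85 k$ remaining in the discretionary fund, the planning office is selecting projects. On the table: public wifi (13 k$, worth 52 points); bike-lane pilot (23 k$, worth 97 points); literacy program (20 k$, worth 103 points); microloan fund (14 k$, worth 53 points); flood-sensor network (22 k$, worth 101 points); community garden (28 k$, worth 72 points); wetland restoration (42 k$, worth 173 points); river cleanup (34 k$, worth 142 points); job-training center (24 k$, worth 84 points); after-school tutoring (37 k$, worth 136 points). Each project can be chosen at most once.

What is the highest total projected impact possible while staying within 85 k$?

377

Ranking by ratio (projected impact/k$): literacy program 5.15, flood-sensor network 4.59, bike-lane pilot 4.22.
Filling by ratio: public wifi + bike-lane pilot + literacy program + flood-sensor network for 353, with 7 k$ left unused.
The 36 k$ tied up in public wifi and bike-lane pilot is better spent on wetland restoration — total rises to 377 (84 k$).
Next best is bike-lane pilot + literacy program + wetland restoration at 373 (85 k$) — short by 4.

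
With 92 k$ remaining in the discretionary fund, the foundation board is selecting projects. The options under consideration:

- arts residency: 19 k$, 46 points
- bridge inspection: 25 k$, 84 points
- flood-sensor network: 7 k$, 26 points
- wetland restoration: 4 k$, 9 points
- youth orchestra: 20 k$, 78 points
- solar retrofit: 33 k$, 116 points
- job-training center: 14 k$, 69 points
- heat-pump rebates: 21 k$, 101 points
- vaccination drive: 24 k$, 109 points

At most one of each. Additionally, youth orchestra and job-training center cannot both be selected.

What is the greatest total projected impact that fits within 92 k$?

395

Solar retrofit + job-training center + heat-pump rebates + vaccination drive uses 92 of the 92 k$ and totals 395.
Runner-up bridge inspection + flood-sensor network + job-training center + heat-pump rebates + vaccination drive tops out at 389.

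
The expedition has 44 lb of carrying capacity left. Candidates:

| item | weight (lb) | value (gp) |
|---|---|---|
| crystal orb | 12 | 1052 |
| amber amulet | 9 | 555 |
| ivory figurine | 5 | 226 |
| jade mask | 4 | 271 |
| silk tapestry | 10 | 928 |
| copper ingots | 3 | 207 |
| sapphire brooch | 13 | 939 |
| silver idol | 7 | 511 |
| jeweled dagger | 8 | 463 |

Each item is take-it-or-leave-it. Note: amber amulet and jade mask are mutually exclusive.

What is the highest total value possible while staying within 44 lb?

A density-first pass picks crystal orb + silk tapestry + sapphire brooch + silver idol — 3430 at 42 lb.
Replace silver idol with amber amulet: the trade gains 44 net, giving 3474 at 44 lb.
The closest alternative, crystal orb + jade mask + silk tapestry + copper ingots + silver idol + jeweled dagger, reaches only 3432.

3474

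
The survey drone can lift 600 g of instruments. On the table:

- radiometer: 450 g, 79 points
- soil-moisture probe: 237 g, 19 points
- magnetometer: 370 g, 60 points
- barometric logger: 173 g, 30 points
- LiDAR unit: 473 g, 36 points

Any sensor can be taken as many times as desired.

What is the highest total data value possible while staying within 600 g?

Greedy by ratio would take radiometer: 450 g used, total 79.
Replace radiometer with magnetometer + barometric logger: the trade gains 11 net, giving 90 at 543 g.
Nothing else within 600 g beats 90.

90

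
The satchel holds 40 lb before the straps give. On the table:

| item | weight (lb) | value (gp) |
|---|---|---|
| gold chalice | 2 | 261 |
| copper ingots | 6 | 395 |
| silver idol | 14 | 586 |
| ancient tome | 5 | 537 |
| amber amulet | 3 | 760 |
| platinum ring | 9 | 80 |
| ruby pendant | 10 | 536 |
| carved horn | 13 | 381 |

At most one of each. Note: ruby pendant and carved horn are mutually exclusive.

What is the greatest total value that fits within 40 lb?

3075

Best packing: gold chalice + copper ingots + silver idol + ancient tome + amber amulet + ruby pendant — 40 lb, 3075 total.
Next best is copper ingots + silver idol + ancient tome + amber amulet + ruby pendant at 2814 (38 lb) — short by 261.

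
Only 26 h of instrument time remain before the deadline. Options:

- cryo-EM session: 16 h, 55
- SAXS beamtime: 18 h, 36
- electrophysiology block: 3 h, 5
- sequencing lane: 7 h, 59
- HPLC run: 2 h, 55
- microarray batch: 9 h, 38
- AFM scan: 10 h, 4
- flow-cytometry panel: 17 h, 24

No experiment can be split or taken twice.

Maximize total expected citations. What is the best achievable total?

169

Filling by ratio: electrophysiology block + sequencing lane + HPLC run + microarray batch for 157, with 5 h left unused.
Dropping electrophysiology block and microarray batch frees 12 h; slotting in cryo-EM session (16 h) lifts the total to 169 at 25 h.
The closest alternative, electrophysiology block + sequencing lane + HPLC run + microarray batch, reaches only 157.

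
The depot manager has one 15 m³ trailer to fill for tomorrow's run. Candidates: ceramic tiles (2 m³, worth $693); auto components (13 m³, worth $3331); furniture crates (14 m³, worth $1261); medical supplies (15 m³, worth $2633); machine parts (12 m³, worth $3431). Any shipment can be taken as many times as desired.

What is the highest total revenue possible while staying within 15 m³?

By revenue per m³: ceramic tiles 346.50, machine parts 285.92, auto components 256.23 lead.
Best packing: 7×ceramic tiles — 14 m³, 4851 total.
The spare 1 m³ is too small for any remaining shipment, and no exchange beats 4851.

4851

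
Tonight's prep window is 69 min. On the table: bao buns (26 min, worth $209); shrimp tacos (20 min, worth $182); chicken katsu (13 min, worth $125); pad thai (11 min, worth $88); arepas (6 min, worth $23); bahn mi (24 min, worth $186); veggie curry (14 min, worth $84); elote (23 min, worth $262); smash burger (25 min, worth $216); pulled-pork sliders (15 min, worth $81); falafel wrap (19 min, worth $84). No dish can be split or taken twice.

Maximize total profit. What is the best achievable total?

660

Density check — elote 11.39, chicken katsu 9.62, shrimp tacos 9.10 are the best per min.
A density-first pass picks shrimp tacos + chicken katsu + pad thai + elote — 657 at 67 min.
Replace chicken katsu and pad thai with smash burger: the trade gains 3 net, giving 660 at 68 min.
Next best is shrimp tacos + chicken katsu + pad thai + elote at 657 (67 min) — short by 3.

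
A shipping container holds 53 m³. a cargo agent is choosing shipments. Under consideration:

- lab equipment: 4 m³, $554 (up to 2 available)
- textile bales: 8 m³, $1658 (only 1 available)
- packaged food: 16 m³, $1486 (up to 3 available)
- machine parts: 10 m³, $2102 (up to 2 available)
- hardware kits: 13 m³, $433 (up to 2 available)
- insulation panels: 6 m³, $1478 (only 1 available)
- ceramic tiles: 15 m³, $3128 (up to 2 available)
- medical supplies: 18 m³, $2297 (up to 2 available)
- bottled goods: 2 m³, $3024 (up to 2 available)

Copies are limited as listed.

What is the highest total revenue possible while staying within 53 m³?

Ranking by ratio (revenue/m³): bottled goods 1512.00, insulation panels 246.33, machine parts 210.20.
Best packing: textile bales + 2×machine parts + insulation panels + ceramic tiles + 2×bottled goods — 53 m³, 16516 total.

16516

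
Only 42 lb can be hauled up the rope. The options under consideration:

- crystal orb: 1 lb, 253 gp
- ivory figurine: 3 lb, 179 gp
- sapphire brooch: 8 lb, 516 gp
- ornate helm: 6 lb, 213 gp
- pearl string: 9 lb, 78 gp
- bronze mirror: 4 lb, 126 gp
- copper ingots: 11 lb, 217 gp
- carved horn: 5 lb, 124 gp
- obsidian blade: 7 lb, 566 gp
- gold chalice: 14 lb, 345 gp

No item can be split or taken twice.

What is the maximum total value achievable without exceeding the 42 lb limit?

A density-first pass picks crystal orb + ivory figurine + sapphire brooch + ornate helm + bronze mirror + carved horn + obsidian blade — 1977 at 34 lb.
Dropping ornate helm frees 6 lb; slotting in gold chalice (14 lb) lifts the total to 2109 at 42 lb.
Runner-up crystal orb + ivory figurine + sapphire brooch + ornate helm + obsidian blade + gold chalice tops out at 2072.

2109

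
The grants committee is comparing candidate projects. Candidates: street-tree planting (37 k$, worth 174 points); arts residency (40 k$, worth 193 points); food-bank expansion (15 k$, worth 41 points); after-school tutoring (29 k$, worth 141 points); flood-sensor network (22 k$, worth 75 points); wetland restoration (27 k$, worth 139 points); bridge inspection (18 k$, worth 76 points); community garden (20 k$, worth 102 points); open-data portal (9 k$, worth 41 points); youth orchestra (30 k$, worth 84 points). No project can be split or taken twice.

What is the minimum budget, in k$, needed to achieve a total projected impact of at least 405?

84

Look for the lowest-budget combination reaching 405.
street-tree planting + wetland restoration + community garden reaches 415 using 84 k$.
No combination under 84 k$ hits 405.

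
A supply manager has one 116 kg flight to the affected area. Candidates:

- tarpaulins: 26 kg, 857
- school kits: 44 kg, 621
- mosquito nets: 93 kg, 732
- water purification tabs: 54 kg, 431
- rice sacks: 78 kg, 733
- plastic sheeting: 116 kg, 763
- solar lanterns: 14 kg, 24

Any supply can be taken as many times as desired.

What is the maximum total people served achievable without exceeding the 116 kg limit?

3428

By people served per kg: tarpaulins 32.96, school kits 14.11, rice sacks 9.40 lead.
4×tarpaulins uses 104 of the 116 kg and totals 3428.
Nothing else within 116 kg beats 3428.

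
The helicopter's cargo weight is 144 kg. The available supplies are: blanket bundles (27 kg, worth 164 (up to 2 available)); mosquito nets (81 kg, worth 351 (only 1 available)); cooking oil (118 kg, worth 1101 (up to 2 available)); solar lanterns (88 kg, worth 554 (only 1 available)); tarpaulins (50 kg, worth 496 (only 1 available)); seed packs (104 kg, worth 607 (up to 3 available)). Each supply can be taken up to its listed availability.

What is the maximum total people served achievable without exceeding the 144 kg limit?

1101

Filling by ratio: solar lanterns + tarpaulins for 1050, with 6 kg left unused.
Dropping solar lanterns and tarpaulins frees 138 kg; slotting in cooking oil (118 kg) lifts the total to 1101 at 118 kg.
Every other selection either busts 144 kg or exceeds an availability limit or fails to beat 1101.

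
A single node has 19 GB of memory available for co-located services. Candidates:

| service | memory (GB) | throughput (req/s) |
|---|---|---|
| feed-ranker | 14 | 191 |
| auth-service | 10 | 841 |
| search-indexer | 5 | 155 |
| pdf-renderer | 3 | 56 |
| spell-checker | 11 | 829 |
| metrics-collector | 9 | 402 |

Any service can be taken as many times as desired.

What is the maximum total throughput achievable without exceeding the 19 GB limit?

1243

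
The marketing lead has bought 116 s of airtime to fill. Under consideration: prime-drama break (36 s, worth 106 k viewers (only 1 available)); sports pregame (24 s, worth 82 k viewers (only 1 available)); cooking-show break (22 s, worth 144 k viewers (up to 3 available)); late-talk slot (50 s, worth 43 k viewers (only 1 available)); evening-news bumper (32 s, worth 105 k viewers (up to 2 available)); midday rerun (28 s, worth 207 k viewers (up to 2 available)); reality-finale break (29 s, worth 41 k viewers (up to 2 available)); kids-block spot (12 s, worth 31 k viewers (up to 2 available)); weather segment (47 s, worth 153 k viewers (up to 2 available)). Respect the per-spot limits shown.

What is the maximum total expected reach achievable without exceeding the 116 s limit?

Taking 2×cooking-show break + 2×midday rerun + kids-block spot: 112 s used, 733 in expected reach.
Every other selection either busts 116 s or exceeds an availability limit or fails to beat 733.

733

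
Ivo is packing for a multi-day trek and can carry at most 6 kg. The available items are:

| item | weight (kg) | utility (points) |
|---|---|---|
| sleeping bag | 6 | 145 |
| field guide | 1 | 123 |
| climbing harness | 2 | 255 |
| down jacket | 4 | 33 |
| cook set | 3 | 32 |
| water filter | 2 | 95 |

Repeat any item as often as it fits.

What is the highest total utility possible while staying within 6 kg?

3×climbing harness uses 6 of the 6 kg and totals 765.
Nothing else within 6 kg beats 765.

765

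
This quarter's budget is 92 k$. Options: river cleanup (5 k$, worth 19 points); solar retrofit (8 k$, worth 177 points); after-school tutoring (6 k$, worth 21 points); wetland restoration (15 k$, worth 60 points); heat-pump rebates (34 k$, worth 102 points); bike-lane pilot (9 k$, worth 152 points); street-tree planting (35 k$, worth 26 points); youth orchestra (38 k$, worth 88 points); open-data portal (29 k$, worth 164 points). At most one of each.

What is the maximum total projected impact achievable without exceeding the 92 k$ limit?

635

By projected impact per k$: solar retrofit 22.12, bike-lane pilot 16.89, open-data portal 5.66, wetland restoration 4.00 lead.
A density-first pass picks river cleanup + solar retrofit + after-school tutoring + wetland restoration + bike-lane pilot + open-data portal — 593 at 72 k$.
Dropping wetland restoration frees 15 k$; slotting in heat-pump rebates (34 k$) lifts the total to 635 at 91 k$.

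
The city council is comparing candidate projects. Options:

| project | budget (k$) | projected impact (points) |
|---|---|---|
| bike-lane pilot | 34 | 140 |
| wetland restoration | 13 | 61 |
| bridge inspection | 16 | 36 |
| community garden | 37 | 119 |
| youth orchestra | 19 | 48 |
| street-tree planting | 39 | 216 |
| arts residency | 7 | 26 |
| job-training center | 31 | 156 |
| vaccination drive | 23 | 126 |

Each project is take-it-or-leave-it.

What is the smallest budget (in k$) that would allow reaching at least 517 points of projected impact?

100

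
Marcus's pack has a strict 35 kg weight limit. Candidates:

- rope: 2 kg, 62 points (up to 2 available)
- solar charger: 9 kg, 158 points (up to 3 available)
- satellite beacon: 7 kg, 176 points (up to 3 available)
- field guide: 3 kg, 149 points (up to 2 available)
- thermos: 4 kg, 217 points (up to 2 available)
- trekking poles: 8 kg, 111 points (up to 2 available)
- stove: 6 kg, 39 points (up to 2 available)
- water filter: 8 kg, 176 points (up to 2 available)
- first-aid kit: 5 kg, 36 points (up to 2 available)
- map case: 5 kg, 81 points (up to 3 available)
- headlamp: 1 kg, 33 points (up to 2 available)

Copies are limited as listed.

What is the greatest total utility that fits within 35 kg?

1274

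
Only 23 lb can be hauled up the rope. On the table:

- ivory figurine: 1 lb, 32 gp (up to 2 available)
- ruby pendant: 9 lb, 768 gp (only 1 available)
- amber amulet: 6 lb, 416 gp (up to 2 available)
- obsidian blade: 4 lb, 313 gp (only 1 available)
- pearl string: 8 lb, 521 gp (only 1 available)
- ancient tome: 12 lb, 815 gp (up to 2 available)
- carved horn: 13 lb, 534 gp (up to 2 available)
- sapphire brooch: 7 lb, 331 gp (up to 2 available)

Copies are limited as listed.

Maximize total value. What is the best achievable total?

1705

By value per lb: ruby pendant 85.33, obsidian blade 78.25, amber amulet 69.33 lead.
Filling by ratio: 2×ivory figurine + ruby pendant + amber amulet + obsidian blade for 1561, with 2 lb left unused.
The 6 lb tied up in 2×ivory figurine and obsidian blade is better spent on pearl string — total rises to 1705 (23 lb).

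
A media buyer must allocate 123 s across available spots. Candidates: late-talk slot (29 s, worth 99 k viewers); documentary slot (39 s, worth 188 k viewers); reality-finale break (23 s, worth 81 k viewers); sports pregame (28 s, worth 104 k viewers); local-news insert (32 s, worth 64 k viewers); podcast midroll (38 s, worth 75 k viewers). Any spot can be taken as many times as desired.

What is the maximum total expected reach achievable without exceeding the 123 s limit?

564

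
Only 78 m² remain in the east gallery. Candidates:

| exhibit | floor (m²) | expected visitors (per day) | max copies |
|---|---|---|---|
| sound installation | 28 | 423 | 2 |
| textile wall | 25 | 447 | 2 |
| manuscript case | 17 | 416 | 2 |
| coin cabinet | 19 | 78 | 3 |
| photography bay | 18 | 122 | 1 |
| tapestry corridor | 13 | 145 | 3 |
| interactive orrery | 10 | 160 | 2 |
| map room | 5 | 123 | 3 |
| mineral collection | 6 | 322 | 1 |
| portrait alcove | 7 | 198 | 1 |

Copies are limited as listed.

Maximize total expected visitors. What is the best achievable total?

1922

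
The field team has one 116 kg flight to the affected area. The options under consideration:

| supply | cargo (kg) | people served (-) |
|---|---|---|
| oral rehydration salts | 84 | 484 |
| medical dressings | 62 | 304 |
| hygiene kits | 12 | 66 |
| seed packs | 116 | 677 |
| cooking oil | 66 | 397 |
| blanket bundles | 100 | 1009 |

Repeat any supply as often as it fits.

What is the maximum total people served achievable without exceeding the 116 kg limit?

Taking hygiene kits + blanket bundles: 112 kg used, 1075 in people served.
That's the maximum — no swap from here does better than 1075.

1075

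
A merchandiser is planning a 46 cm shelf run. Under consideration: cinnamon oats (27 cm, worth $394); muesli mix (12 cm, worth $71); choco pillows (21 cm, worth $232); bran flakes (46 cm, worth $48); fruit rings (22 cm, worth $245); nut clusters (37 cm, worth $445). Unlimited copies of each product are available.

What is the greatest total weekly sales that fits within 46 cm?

A density-first pass picks cinnamon oats + muesli mix — 465 at 39 cm.
The 39 cm tied up in cinnamon oats and muesli mix is better spent on 2×fruit rings — total rises to 490 (44 cm).
The spare 2 cm is too small for any remaining product, and no exchange beats 490.

490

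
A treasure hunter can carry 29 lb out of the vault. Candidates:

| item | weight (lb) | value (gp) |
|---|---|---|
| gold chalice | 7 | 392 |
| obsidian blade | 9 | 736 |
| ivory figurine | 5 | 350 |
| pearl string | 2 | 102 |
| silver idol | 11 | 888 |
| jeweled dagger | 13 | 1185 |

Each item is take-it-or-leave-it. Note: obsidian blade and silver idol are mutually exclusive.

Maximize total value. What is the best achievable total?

Greedy by ratio would take obsidian blade + ivory figurine + pearl string + jeweled dagger: 29 lb used, total 2373.
Replace obsidian blade and pearl string with silver idol: the trade gains 50 net, giving 2423 at 29 lb.
The closest alternative, obsidian blade + ivory figurine + pearl string + jeweled dagger, reaches only 2373.

2423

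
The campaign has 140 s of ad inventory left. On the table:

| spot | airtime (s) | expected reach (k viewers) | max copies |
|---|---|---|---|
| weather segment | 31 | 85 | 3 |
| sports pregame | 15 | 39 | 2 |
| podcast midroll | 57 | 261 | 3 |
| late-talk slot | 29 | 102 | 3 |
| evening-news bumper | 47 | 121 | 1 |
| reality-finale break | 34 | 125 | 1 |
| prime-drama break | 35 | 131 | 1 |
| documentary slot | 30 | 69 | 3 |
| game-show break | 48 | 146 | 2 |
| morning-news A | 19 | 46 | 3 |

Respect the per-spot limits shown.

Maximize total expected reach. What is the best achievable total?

Ranking by ratio (expected reach/s): podcast midroll 4.58, prime-drama break 3.74, reality-finale break 3.68.
A density-first pass picks sports pregame + 2×podcast midroll — 561 at 129 s.
Dropping sports pregame frees 15 s; slotting in morning-news A (19 s) lifts the total to 568 at 133 s.

568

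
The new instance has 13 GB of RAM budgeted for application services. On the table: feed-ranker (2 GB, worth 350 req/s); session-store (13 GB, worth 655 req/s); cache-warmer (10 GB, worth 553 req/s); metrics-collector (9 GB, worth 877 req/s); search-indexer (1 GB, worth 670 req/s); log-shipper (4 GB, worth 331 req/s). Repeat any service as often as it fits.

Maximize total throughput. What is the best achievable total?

8710

Taking 13×search-indexer: 13 GB used, 8710 in throughput.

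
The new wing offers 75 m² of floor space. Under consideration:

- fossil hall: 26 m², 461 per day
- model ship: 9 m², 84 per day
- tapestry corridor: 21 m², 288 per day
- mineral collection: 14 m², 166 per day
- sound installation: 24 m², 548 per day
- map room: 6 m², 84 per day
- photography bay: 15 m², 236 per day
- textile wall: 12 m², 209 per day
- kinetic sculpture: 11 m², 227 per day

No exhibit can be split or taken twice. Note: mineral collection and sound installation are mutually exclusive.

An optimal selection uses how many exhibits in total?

4

Best achievable expected visitors is 1445.
fossil hall + sound installation + textile wall + kinetic sculpture hits 1445 at 73 m².
Every optimal selection uses 4 exhibits.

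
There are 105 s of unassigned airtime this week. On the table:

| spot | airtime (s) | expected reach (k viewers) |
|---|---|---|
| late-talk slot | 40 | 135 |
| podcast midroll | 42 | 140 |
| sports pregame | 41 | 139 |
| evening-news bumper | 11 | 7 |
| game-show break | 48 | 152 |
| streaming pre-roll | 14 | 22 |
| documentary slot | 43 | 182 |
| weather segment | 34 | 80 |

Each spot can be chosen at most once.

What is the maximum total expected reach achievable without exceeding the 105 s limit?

The ratio heuristic lands on sports pregame + streaming pre-roll + documentary slot (343) but leaves 7 s idle.
The 41 s tied up in sports pregame is better spent on game-show break — total rises to 356 (105 s).
Runner-up podcast midroll + streaming pre-roll + documentary slot tops out at 344.

356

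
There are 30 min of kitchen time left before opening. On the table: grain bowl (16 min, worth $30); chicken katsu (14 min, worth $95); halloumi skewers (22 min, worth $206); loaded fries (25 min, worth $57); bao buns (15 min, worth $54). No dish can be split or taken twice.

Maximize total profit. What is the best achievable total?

206

Best packing: halloumi skewers — 22 min, 206 total.
The closest alternative, chicken katsu + bao buns, reaches only 149.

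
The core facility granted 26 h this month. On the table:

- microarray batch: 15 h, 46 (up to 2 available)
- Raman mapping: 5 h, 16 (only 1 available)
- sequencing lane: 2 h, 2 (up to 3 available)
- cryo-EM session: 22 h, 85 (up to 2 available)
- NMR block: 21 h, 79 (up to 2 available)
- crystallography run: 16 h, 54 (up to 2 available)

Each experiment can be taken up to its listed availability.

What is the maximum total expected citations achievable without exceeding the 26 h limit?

95

Greedy by ratio would take 2×sequencing lane + cryo-EM session: 26 h used, total 89.
Dropping 2×sequencing lane and cryo-EM session frees 26 h; slotting in Raman mapping + NMR block (26 h) lifts the total to 95 at 26 h.
Every other selection either busts 26 h or exceeds an availability limit or fails to beat 95.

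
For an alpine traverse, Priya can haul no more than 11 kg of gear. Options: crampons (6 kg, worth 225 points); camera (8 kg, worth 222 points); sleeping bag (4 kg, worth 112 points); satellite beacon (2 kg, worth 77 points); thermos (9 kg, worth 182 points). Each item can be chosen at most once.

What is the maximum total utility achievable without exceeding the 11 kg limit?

Greedy by ratio would take crampons + satellite beacon: 8 kg used, total 302.
Replace satellite beacon with sleeping bag: the trade gains 35 net, giving 337 at 10 kg.
The spare 1 kg is too small for any remaining item, and no exchange beats 337.

337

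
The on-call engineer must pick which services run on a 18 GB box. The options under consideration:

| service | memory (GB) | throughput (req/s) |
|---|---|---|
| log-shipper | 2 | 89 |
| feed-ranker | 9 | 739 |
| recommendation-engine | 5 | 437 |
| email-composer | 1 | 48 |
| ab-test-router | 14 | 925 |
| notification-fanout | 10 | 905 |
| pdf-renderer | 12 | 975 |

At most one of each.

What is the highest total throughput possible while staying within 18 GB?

1479

Density check — notification-fanout 90.50, recommendation-engine 87.40, feed-ranker 82.11 are the best per GB.
The ratio ordering already packs tightly: log-shipper + recommendation-engine + email-composer + notification-fanout, 18 GB, 1479.
Runner-up recommendation-engine + email-composer + pdf-renderer tops out at 1460.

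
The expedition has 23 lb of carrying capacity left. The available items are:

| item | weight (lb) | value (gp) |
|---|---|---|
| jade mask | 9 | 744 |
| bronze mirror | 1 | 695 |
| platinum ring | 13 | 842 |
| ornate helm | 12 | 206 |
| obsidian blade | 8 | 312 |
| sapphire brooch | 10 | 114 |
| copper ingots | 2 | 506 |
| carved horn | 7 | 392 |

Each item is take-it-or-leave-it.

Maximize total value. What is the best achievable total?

2435

By value per lb: bronze mirror 695.00, copper ingots 253.00, jade mask 82.67 lead.
The ratio heuristic lands on jade mask + bronze mirror + copper ingots + carved horn (2337) but leaves 4 lb idle.
Dropping jade mask frees 9 lb; slotting in platinum ring (13 lb) lifts the total to 2435 at 23 lb.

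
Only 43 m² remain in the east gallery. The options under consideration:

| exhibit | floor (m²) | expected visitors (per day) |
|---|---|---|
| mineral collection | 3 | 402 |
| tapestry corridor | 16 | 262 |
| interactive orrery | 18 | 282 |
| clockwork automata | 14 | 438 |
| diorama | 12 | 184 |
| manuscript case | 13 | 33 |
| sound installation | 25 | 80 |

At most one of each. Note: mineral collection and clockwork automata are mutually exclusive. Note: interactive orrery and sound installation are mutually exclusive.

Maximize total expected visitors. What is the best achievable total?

946

Taking mineral collection + tapestry corridor + interactive orrery: 37 m² used, 946 in expected visitors.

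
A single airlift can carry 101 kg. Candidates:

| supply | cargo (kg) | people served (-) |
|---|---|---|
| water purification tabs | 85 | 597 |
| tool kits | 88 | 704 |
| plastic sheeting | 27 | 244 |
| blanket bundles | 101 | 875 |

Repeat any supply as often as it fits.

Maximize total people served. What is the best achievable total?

Density check — plastic sheeting 9.04, blanket bundles 8.66, tool kits 8.00, water purification tabs 7.02 are the best per kg.
The ratio heuristic lands on 3×plastic sheeting (732) but leaves 20 kg idle.
Dropping 3×plastic sheeting frees 81 kg; slotting in blanket bundles (101 kg) lifts the total to 875 at 101 kg.

875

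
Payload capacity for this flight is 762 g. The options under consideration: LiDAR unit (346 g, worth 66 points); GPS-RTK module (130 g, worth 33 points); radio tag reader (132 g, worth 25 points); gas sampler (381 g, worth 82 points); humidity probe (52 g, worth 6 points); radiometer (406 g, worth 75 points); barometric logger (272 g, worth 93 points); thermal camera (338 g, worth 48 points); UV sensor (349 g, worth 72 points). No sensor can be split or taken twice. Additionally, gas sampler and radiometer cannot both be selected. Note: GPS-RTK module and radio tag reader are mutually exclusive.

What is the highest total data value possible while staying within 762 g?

GPS-RTK module + barometric logger + UV sensor uses 751 of the 762 g and totals 198.
Runner-up LiDAR unit + GPS-RTK module + barometric logger tops out at 192.

198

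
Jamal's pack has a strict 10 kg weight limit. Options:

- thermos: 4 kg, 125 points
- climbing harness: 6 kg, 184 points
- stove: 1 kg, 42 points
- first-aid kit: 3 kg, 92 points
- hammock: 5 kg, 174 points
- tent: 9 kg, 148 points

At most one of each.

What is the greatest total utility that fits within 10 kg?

341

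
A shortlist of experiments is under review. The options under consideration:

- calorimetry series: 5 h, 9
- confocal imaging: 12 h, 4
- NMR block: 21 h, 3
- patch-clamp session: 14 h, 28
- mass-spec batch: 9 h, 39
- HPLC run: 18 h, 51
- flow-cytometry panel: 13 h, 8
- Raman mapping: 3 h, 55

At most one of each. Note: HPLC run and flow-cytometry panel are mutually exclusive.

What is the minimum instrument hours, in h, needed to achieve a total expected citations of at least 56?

8

Minimise h subject to total expected citations ≥ 56.
calorimetry series + Raman mapping reaches 64 using 8 h.
Any bundle with less than 8 h falls short of 56.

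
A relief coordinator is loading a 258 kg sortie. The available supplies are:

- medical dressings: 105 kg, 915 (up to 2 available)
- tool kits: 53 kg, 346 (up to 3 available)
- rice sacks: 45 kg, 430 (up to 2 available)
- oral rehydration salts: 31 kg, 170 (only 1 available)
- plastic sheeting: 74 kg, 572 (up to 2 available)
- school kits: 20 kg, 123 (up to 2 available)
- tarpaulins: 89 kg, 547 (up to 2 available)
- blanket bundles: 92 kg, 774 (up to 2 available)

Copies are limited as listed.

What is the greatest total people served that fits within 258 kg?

2260

By people served per kg: rice sacks 9.56, medical dressings 8.71, blanket bundles 8.41 lead.
Filling by ratio: medical dressings + tool kits + 2×rice sacks for 2121, with 10 kg left unused.
The 98 kg tied up in tool kits and rice sacks is better spent on medical dressings — total rises to 2260 (255 kg).
Every other selection either busts 258 kg or exceeds an availability limit or fails to beat 2260.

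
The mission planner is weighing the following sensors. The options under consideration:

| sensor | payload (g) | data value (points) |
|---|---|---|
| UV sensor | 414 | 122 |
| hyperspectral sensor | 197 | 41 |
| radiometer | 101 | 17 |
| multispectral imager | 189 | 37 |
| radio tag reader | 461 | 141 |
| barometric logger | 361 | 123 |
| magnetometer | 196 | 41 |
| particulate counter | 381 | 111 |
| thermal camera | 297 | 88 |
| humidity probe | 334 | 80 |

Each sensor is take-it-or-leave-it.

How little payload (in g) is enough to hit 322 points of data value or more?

1039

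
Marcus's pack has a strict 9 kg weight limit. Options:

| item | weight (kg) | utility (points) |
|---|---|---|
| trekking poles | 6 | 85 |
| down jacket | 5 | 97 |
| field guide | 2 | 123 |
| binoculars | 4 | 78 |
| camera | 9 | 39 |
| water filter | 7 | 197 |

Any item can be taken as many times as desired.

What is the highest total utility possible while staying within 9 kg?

Taking 4×field guide: 8 kg used, 492 in utility.
The spare 1 kg is too small for any remaining item, and no exchange beats 492.

492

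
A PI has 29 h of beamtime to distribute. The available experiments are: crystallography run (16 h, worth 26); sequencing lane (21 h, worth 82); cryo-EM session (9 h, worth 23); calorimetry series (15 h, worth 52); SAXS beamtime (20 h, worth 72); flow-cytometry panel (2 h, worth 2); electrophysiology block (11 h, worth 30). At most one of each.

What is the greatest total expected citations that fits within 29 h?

Ranking by ratio (expected citations/h): sequencing lane 3.90, SAXS beamtime 3.60, calorimetry series 3.47.
A density-first pass picks sequencing lane + flow-cytometry panel — 84 at 23 h.
Dropping sequencing lane and flow-cytometry panel frees 23 h; slotting in cryo-EM session + SAXS beamtime (29 h) lifts the total to 95 at 29 h.

95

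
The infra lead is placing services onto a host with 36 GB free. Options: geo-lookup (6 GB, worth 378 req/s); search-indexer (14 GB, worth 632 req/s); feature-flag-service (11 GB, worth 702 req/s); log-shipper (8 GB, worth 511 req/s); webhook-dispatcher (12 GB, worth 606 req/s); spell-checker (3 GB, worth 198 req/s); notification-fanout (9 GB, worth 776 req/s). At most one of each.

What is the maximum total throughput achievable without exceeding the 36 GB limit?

2367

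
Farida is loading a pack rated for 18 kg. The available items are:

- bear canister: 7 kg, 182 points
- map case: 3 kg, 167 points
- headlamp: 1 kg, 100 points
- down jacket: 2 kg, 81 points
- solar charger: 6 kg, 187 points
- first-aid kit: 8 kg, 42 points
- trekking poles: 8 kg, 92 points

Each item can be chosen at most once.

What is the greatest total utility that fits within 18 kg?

Density check — headlamp 100.00, map case 55.67, down jacket 40.50 are the best per kg.
Taking the top-ratio items first gives map case + headlamp + down jacket + solar charger for 535 (12 kg).
The 2 kg tied up in down jacket is better spent on bear canister — total rises to 636 (17 kg).
The closest alternative, bear canister + map case + down jacket + solar charger, reaches only 617.

636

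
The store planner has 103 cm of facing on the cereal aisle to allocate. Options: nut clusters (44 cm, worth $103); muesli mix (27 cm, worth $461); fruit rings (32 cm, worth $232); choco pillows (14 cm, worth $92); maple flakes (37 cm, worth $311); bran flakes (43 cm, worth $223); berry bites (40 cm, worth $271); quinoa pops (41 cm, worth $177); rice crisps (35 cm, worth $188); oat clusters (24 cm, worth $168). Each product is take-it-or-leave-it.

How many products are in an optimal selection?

4

The maximum weekly sales within 103 cm is 1032.
For example muesli mix + choco pillows + maple flakes + oat clusters achieves it, using 102 cm.
Every optimal selection uses 4 products.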